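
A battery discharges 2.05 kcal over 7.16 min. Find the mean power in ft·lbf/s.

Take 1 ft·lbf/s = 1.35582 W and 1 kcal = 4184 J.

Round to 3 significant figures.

2.05 kcal × 4184 = 8577.2 J
7.16 min × 60 = 429.6 s
P = E / t = 8577.2 J / 429.6 s = 19.9655 W
19.9655 W ÷ (1.35582 W/ft·lbf/s) = 14.7258 ft·lbf/s

14.7 ft·lbf/s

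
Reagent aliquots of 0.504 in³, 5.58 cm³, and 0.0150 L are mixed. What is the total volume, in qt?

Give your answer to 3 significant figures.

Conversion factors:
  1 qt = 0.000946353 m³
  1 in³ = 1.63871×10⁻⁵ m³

0.504 in³ × 1.63871×10⁻⁵ → 8.2591×10⁻⁶ m³
5.58 cm³ × 10⁻⁶ → 5.58×10⁻⁶ m³
0.0150 L × 0.001 → 1.5×10⁻⁵ m³
Sum: 8.2591×10⁻⁶ + 5.58×10⁻⁶ + 1.5×10⁻⁵ = 2.88391×10⁻⁵ m³
In qt: 2.88391×10⁻⁵ / 0.000946353 = 0.0304739 qt

0.0305 qt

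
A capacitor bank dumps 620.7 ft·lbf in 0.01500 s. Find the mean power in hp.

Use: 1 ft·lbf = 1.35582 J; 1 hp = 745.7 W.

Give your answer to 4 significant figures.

620.7 ft·lbf × 1.35582 = 841.557 J
P = E / t = 841.557 J / 0.015 s = 56103.8 W
56103.8 W ÷ (745.7 W/hp) = 75.2364 hp

75.24 hp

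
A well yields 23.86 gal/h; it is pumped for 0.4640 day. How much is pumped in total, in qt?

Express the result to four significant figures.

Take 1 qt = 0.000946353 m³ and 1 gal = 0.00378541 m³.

23.86 gal/h → 2.50889×10⁻⁵ m³/s
0.4640 day → 40089.6 s
V = Q × t = 2.50889×10⁻⁵ × 40089.6 = 1.0058 m³
In qt: 1.0058 / 0.000946353 = 1062.82 qt

1063 qt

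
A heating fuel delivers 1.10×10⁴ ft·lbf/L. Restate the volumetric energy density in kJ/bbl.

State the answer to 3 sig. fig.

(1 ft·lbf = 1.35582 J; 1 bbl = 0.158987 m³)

1.10×10⁴ ft·lbf/L × 1.35582 J/ft·lbf ÷ 0.001 m³/L = 1.4914×10⁷ J/m³
1.4914×10⁷ J/m³ ÷ 1000 J/kJ × 0.158987 m³/bbl = 2371.13 kJ/bbl

2370 kJ/bbl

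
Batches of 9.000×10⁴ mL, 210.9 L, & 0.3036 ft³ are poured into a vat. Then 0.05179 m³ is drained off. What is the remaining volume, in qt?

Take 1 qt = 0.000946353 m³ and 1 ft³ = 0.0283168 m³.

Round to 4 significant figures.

9.000×10⁴ mL × 10⁻⁶ → 0.09 m³
210.9 L × 0.001 → 0.2109 m³
0.3036 ft³ × 0.0283168 → 0.00859698 m³
0.05179 m³ (already m³)
Sum: 0.09 + 0.2109 + 0.00859698 − 0.05179 = 0.257707 m³
In qt: 0.257707 / 0.000946353 = 272.316 qt

272.3 qt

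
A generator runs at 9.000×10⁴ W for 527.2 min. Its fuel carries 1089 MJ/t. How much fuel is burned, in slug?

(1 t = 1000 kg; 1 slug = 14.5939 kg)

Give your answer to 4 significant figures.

527.2 min → 31632 s
E = P × t = 90000 × 31632 = 2.84688×10⁹ J
1089 MJ/t → 1.089×10⁶ J/kg
m = E / e_s = 2.84688×10⁹ / 1.089×10⁶ = 2614.21 kg
In slug: 2614.21 / 14.5939 = 179.13 slug

179.1 slug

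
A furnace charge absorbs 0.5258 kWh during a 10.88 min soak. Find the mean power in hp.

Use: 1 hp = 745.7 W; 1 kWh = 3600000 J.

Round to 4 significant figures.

3.888 hp

0.5258 kWh × 3600000 = 1.89288×10⁶ J
10.88 min × 60 = 652.8 s
P = E / t = 1.89288×10⁶ J / 652.8 s = 2899.63 W
2899.63 W ÷ (745.7 W/hp) = 3.88847 hp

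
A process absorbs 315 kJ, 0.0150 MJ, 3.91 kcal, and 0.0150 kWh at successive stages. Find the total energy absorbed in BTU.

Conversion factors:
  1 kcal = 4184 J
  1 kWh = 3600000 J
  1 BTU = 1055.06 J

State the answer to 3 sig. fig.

315 kJ × 1000 → 315000 J
0.0150 MJ × 1000000 → 15000 J
3.91 kcal × 4184 → 16359.4 J
0.0150 kWh × 3600000 → 54000 J
Total: 315000 + 15000 + 16359.4 + 54000 = 400359 J
In BTU: 400359 / 1055.06 = 379.466 BTU

379 BTU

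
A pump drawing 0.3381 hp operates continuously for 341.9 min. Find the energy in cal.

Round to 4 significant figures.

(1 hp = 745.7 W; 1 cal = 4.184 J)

1.236×10⁶ cal

0.3381 hp × 745.7 = 252.121 W
341.9 min × 60 = 20514 s
E = P × t = 252.121 W × 20514 s = 5.17201×10⁶ J
5.17201×10⁶ J ÷ (4.184 J/cal) = 1.23614×10⁶ cal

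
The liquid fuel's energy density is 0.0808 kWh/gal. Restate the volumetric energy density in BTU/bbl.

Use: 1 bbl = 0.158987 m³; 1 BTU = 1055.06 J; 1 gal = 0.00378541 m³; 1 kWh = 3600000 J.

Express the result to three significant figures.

0.0808 kWh/gal × 3600000 J/kWh ÷ 0.00378541 m³/gal = 7.68424×10⁷ J/m³
7.68424×10⁷ J/m³ ÷ 1055.06 J/BTU × 0.158987 m³/bbl = 11579.4 BTU/bbl

1.16×10⁴ BTU/bbl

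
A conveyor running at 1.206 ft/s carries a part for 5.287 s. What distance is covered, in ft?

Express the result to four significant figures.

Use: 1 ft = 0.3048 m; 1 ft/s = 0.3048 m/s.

1.206 ft/s × 0.3048 → 0.367589 m/s
d = v × t = 0.367589 m/s × 5.287 s = 1.94344 m
1.94344 m ÷ (0.3048 m/ft) = 6.37612 ft

6.376 ft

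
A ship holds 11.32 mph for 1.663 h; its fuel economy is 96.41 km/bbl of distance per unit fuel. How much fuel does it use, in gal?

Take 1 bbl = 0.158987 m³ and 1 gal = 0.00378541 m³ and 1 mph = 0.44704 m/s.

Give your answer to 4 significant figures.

11.32 mph → 5.06049 m/s
1.663 h → 5986.8 s
d = v × t = 5.06049 × 5986.8 = 30296.1 m
96.41 km/bbl → 606402 m/m³
V = d / (distance per unit fuel) = 30296.1 / 606402 = 0.0499604 m³
In gal: 0.0499604 / 0.00378541 = 13.1981 gal

13.20 gal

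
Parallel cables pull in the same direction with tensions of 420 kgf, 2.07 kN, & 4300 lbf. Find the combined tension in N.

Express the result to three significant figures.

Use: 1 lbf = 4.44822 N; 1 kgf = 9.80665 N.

2.53×10⁴ N

420 kgf × 9.80665 → 4118.79 N
2.07 kN × 1000 → 2070 N
4300 lbf × 4.44822 → 19127.3 N
Sum: 4118.79 + 2070 + 19127.3 = 25316.1 N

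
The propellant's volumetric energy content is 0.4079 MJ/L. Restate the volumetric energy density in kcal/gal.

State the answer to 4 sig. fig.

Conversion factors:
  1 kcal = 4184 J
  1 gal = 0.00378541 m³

369.0 kcal/gal

0.4079 MJ/L × 1000000 J/MJ ÷ 0.001 m³/L = 4.079×10⁸ J/m³
4.079×10⁸ J/m³ ÷ 4184 J/kcal × 0.00378541 m³/gal = 369.041 kcal/gal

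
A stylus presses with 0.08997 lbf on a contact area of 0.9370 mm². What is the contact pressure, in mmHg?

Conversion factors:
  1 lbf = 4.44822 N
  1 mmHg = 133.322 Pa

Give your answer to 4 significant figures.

3204 mmHg

0.08997 lbf × 4.44822 → 0.400206 N
0.9370 mm² × 10⁻⁶ → 9.37×10⁻⁷ m²
P = F / A = 0.400206 N / 9.37×10⁻⁷ m² = 427114 Pa
427114 Pa ÷ (133.322 Pa/mmHg) = 3203.63 mmHg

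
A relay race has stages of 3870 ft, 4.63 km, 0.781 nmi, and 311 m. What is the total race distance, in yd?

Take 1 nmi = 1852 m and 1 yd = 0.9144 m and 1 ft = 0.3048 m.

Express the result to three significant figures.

3870 ft × 0.3048 → 1179.58 m
4.63 km × 1000 → 4630 m
0.781 nmi × 1852 → 1446.41 m
311 m (already m)
Combined: 1179.58 + 4630 + 1446.41 + 311 = 7566.99 m
In yd: 7566.99 / 0.9144 = 8275.36 yd

8280 yd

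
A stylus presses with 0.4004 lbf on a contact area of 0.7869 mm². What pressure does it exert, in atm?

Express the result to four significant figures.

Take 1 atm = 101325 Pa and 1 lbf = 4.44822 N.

0.4004 lbf × 4.44822 → 1.78107 N
0.7869 mm² × 10⁻⁶ → 7.869×10⁻⁷ m²
P = F / A = 1.78107 N / 7.869×10⁻⁷ m² = 2.2634×10⁶ Pa
2.2634×10⁶ Pa ÷ (101325 Pa/atm) = 22.338 atm

22.34 atm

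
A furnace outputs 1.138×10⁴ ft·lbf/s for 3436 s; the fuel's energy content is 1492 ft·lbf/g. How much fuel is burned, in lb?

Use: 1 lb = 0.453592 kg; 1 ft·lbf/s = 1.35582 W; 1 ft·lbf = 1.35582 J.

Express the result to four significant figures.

57.78 lb

1.138×10⁴ ft·lbf/s → 15429.2 W
E = P × t = 15429.2 × 3436 = 5.30147×10⁷ J
1492 ft·lbf/g → 2.02288×10⁶ J/kg
m = E / e_s = 5.30147×10⁷ / 2.02288×10⁶ = 26.2075 kg
In lb: 26.2075 / 0.453592 = 57.7777 lb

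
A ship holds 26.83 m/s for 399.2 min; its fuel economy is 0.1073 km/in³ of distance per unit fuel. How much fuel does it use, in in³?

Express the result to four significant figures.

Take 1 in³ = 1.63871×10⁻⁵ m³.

5989 in³

399.2 min → 23952 s
d = v × t = 26.83 × 23952 = 642632 m
0.1073 km/in³ → 6.54783×10⁶ m/m³
V = d / (distance per unit fuel) = 642632 / 6.54783×10⁶ = 0.0981443 m³
In in³: 0.0981443 / 1.63871×10⁻⁵ = 5989.12 in³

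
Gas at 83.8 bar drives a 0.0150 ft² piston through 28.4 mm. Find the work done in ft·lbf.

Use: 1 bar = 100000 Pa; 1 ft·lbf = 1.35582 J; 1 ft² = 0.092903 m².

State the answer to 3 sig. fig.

83.8 bar → 8.38×10⁶ Pa
0.0150 ft² → 0.00139354 m²
F = P × A = 8.38×10⁶ × 0.00139354 = 11677.9 N
28.4 mm → 0.0284 m
W = F × d = 11677.9 × 0.0284 = 331.652 J
In ft·lbf: 331.652 / 1.35582 = 244.614 ft·lbf

245 ft·lbf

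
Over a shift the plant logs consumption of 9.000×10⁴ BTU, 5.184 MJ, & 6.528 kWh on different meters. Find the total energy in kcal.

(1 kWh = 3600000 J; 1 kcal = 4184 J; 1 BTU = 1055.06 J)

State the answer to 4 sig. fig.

9.000×10⁴ BTU × 1055.06 = 9.49554×10⁷ J
5.184 MJ × 1000000 = 5.184×10⁶ J
6.528 kWh × 3600000 = 2.35008×10⁷ J
Sum: 9.49554×10⁷ + 5.184×10⁶ + 2.35008×10⁷ = 1.2364×10⁸ J
In kcal: 1.2364×10⁸ / 4184 = 29550.7 kcal

2.955×10⁴ kcal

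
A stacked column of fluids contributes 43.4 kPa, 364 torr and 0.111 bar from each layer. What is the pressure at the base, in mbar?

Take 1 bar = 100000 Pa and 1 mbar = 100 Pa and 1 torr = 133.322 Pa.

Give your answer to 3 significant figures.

1030 mbar

43.4 kPa × 1000 = 43400 Pa
364 torr × 133.322 = 48529.2 Pa
0.111 bar × 100000 = 11100 Pa
Combined: 43400 + 48529.2 + 11100 = 103029 Pa
In mbar: 103029 / 100 = 1030.29 mbar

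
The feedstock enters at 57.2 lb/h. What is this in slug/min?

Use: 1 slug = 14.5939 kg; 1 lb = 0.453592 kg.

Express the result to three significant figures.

57.2 lb/h × 0.453592 kg/lb ÷ 3600 s/h = 0.00720707 kg/s
0.00720707 kg/s ÷ 14.5939 kg/slug × 60 s/min = 0.0296305 slug/min

0.0296 slug/min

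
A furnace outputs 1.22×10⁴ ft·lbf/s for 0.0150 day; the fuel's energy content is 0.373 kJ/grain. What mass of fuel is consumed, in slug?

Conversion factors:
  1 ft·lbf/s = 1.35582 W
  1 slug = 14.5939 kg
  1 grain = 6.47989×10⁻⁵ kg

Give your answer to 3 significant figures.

0.255 slug

1.22×10⁴ ft·lbf/s → 16541 W
0.0150 day → 1296 s
E = P × t = 16541 × 1296 = 2.14371×10⁷ J
0.373 kJ/grain → 5.75627×10⁶ J/kg
m = E / e_s = 2.14371×10⁷ / 5.75627×10⁶ = 3.72413 kg
In slug: 3.72413 / 14.5939 = 0.255184 slug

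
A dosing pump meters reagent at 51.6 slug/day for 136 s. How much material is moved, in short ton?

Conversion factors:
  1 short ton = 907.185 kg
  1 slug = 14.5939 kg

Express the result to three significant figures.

51.6 slug/day → 0.0087158 kg/s
m = ṁ × t = 0.0087158 × 136 = 1.18535 kg
In short ton: 1.18535 / 907.185 = 0.00130662 short ton

0.00131 short ton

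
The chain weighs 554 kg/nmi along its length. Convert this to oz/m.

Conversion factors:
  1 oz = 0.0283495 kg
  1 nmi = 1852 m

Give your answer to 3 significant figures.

554 kg/nmi ÷ 1852 m/nmi = 0.299136 kg/m
0.299136 kg/m ÷ 0.0283495 kg/oz = 10.5517 oz/m

10.6 oz/m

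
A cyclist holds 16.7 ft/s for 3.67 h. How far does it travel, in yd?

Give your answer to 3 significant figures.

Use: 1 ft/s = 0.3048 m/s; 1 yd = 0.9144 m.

16.7 ft/s × 0.3048 → 5.09016 m/s
3.67 h × 3600 → 13212 s
d = v × t = 5.09016 m/s × 13212 s = 67251.2 m
67251.2 m ÷ (0.9144 m/yd) = 73546.8 yd

7.35×10⁴ yd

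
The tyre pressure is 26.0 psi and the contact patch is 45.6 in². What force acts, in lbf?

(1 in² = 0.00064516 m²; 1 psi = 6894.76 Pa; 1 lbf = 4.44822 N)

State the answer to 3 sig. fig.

26.0 psi × 6894.76 = 179264 Pa
45.6 in² × 0.00064516 = 0.0294193 m²
F = P × A = 179264 Pa × 0.0294193 m² = 5273.82 N
5273.82 N ÷ (4.44822 N/lbf) = 1185.6 lbf

1190 lbf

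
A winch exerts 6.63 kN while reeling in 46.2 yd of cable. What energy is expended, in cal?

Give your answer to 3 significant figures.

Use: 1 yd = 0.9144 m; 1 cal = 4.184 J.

6.63 kN × 1000 = 6630 N
46.2 yd × 0.9144 = 42.2453 m
W = F × d = 6630 N × 42.2453 m = 280086 J
280086 J ÷ (4.184 J/cal) = 66942.2 cal

6.69×10⁴ cal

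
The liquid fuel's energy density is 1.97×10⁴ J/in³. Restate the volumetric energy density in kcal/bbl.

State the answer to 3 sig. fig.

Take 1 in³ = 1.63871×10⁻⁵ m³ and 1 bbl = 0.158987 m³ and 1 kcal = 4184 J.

4.57×10⁴ kcal/bbl

1.97×10⁴ J/in³ ÷ 1.63871×10⁻⁵ m³/in³ = 1.20217×10⁹ J/m³
1.20217×10⁹ J/m³ ÷ 4184 J/kcal × 0.158987 m³/bbl = 45681 kcal/bbl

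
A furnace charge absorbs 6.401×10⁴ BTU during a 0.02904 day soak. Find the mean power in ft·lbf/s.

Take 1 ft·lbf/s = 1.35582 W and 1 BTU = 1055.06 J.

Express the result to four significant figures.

1.985×10⁴ ft·lbf/s

6.401×10⁴ BTU × 1055.06 → 6.75344×10⁷ J
0.02904 day × 86400 → 2509.06 s
P = E / t = 6.75344×10⁷ J / 2509.06 s = 26916.2 W
26916.2 W ÷ (1.35582 W/ft·lbf/s) = 19852.3 ft·lbf/s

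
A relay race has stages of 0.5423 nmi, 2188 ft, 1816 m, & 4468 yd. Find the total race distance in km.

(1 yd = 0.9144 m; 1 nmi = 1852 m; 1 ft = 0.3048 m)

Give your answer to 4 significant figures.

0.5423 nmi × 1852 = 1004.34 m
2188 ft × 0.3048 = 666.902 m
1816 m (already m)
4468 yd × 0.9144 = 4085.54 m
Combined: 1004.34 + 666.902 + 1816 + 4085.54 = 7572.78 m
In km: 7572.78 / 1000 = 7.57278 km

7.573 km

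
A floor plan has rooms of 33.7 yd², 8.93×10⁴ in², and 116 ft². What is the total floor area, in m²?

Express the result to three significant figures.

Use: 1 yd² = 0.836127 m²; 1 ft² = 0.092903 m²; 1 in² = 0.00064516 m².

96.6 m²

33.7 yd² × 0.836127 → 28.1775 m²
8.93×10⁴ in² × 0.00064516 → 57.6128 m²
116 ft² × 0.092903 → 10.7767 m²
Total: 28.1775 + 57.6128 + 10.7767 = 96.567 m²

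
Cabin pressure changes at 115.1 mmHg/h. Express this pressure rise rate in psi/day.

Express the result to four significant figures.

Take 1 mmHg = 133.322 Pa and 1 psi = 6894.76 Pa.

53.42 psi/day

115.1 mmHg/h × 133.322 Pa/mmHg ÷ 3600 s/h = 4.2626 Pa/s
4.2626 Pa/s ÷ 6894.76 Pa/psi × 86400 s/day = 53.4157 psi/day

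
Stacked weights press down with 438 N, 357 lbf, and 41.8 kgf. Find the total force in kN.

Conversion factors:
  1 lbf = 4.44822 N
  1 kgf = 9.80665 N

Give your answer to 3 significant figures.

2.44 kN

438 N (already N)
357 lbf × 4.44822 → 1588.01 N
41.8 kgf × 9.80665 → 409.918 N
Sum: 438 + 1588.01 + 409.918 = 2435.93 N
In kN: 2435.93 / 1000 = 2.43593 kN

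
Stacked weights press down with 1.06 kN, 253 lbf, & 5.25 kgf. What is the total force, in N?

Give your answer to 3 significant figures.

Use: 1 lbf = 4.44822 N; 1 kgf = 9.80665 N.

1.06 kN × 1000 = 1060 N
253 lbf × 4.44822 = 1125.4 N
5.25 kgf × 9.80665 = 51.4849 N
Combined: 1060 + 1125.4 + 51.4849 = 2236.88 N

2240 N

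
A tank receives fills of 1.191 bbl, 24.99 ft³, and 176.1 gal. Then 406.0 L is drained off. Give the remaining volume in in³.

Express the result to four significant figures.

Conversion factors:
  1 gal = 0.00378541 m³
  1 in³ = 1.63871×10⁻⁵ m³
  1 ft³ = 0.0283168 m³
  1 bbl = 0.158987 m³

1.191 bbl × 0.158987 → 0.189354 m³
24.99 ft³ × 0.0283168 → 0.707637 m³
176.1 gal × 0.00378541 → 0.666611 m³
406.0 L × 0.001 → 0.406 m³
Result: 0.189354 + 0.707637 + 0.666611 − 0.406 = 1.1576 m³
In in³: 1.1576 / 1.63871×10⁻⁵ = 70640.9 in³

7.064×10⁴ in³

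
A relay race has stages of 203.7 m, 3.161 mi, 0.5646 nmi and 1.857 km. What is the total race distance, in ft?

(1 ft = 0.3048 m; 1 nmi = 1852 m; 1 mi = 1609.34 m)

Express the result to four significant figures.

203.7 m (already m)
3.161 mi × 1609.34 = 5087.12 m
0.5646 nmi × 1852 = 1045.64 m
1.857 km × 1000 = 1857 m
Total: 203.7 + 5087.12 + 1045.64 + 1857 = 8193.46 m
In ft: 8193.46 / 0.3048 = 26881.4 ft

2.688×10⁴ ft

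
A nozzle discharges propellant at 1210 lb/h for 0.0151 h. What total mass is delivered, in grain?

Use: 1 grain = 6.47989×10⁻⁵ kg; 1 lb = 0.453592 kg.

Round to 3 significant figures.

1.28×10⁵ grain

1210 lb/h → 0.152457 kg/s
0.0151 h → 54.36 s
m = ṁ × t = 0.152457 × 54.36 = 8.28756 kg
In grain: 8.28756 / 6.47989×10⁻⁵ = 127897 grain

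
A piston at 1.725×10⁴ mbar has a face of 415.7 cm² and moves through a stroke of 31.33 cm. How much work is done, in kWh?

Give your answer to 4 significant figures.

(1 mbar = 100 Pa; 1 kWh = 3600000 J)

1.725×10⁴ mbar → 1.725×10⁶ Pa
415.7 cm² → 0.04157 m²
F = P × A = 1.725×10⁶ × 0.04157 = 71708.2 N
31.33 cm → 0.3133 m
W = F × d = 71708.2 × 0.3133 = 22466.2 J
In kWh: 22466.2 / 3600000 = 0.00624061 kWh

0.006241 kWh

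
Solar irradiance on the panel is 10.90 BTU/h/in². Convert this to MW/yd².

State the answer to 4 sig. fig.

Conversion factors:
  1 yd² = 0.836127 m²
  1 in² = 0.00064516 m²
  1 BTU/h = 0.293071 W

0.004140 MW/yd²

10.90 BTU/h/in² × 0.293071 W/BTU/h ÷ 0.00064516 m²/in² = 4951.44 W/m²
4951.44 W/m² ÷ 1000000 W/MW × 0.836127 m²/yd² = 0.00414003 MW/yd²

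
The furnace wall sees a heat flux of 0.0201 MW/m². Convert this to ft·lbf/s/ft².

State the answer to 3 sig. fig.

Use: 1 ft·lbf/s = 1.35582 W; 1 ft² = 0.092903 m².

0.0201 MW/m² × 1000000 W/MW = 20100 W/m²
20100 W/m² ÷ 1.35582 W/ft·lbf/s × 0.092903 m²/ft² = 1377.28 ft·lbf/s/ft²

1380 ft·lbf/s/ft²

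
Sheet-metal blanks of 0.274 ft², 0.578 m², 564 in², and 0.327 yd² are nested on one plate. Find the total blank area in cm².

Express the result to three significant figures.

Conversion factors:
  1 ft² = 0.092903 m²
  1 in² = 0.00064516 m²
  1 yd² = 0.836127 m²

1.24×10⁴ cm²

0.274 ft² × 0.092903 = 0.0254554 m²
0.578 m² (already m²)
564 in² × 0.00064516 = 0.36387 m²
0.327 yd² × 0.836127 = 0.273414 m²
Sum: 0.0254554 + 0.578 + 0.36387 + 0.273414 = 1.24074 m²
In cm²: 1.24074 / 0.0001 = 12407.4 cm²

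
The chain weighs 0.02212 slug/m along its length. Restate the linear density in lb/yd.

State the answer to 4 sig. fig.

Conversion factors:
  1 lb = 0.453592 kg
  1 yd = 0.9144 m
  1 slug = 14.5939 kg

0.02212 slug/m × 14.5939 kg/slug = 0.322817 kg/m
0.322817 kg/m ÷ 0.453592 kg/lb × 0.9144 m/yd = 0.65077 lb/yd

0.6508 lb/yd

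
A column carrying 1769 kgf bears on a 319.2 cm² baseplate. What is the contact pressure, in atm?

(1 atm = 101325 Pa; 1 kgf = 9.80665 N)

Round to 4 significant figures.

5.364 atm

1769 kgf × 9.80665 → 17348 N
319.2 cm² × 0.0001 → 0.03192 m²
P = F / A = 17348 N / 0.03192 m² = 543484 Pa
543484 Pa ÷ (101325 Pa/atm) = 5.36377 atm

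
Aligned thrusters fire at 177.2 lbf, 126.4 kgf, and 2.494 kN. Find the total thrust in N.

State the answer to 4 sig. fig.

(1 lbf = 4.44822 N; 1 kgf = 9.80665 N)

4522 N

177.2 lbf × 4.44822 → 788.225 N
126.4 kgf × 9.80665 → 1239.56 N
2.494 kN × 1000 → 2494 N
Sum: 788.225 + 1239.56 + 2494 = 4521.78 N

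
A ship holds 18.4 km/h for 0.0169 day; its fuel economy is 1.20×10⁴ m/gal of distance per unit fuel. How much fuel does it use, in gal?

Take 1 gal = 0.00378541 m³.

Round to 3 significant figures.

18.4 km/h → 5.11111 m/s
0.0169 day → 1460.16 s
d = v × t = 5.11111 × 1460.16 = 7463.04 m
1.20×10⁴ m/gal → 3.17007×10⁶ m/m³
V = d / (distance per unit fuel) = 7463.04 / 3.17007×10⁶ = 0.00235422 m³
In gal: 0.00235422 / 0.00378541 = 0.621919 gal

0.622 gal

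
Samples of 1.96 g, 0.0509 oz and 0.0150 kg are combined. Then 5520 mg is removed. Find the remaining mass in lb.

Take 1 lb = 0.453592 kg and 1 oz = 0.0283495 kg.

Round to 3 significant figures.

0.0284 lb

1.96 g × 0.001 → 0.00196 kg
0.0509 oz × 0.0283495 → 0.00144299 kg
0.0150 kg (already kg)
5520 mg × 10⁻⁶ → 0.00552 kg
Sum: 0.00196 + 0.00144299 + 0.015 − 0.00552 = 0.012883 kg
In lb: 0.012883 / 0.453592 = 0.0284022 lb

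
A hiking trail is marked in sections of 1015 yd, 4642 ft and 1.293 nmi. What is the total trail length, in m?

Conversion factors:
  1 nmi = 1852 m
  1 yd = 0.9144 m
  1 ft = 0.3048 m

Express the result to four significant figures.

4738 m

1015 yd × 0.9144 → 928.116 m
4642 ft × 0.3048 → 1414.88 m
1.293 nmi × 1852 → 2394.64 m
Total: 928.116 + 1414.88 + 2394.64 = 4737.64 m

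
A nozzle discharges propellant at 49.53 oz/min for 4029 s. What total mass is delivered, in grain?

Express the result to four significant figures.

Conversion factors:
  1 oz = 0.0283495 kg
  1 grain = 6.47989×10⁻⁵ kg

49.53 oz/min → 0.0234025 kg/s
m = ṁ × t = 0.0234025 × 4029 = 94.2887 kg
In grain: 94.2887 / 6.47989×10⁻⁵ = 1.4551×10⁶ grain

1.455×10⁶ grain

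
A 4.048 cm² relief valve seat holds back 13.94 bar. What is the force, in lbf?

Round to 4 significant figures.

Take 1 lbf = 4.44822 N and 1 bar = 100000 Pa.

13.94 bar × 100000 = 1.394×10⁶ Pa
4.048 cm² × 0.0001 = 4.048×10⁻⁴ m²
F = P × A = 1.394×10⁶ Pa × 4.048×10⁻⁴ m² = 564.291 N
564.291 N ÷ (4.44822 N/lbf) = 126.858 lbf

126.9 lbf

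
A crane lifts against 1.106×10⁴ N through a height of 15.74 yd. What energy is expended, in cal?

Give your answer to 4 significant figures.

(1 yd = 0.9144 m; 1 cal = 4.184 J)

15.74 yd × 0.9144 → 14.3927 m
W = F × d = 11060 N × 14.3927 m = 159183 J
159183 J ÷ (4.184 J/cal) = 38045.7 cal

3.805×10⁴ cal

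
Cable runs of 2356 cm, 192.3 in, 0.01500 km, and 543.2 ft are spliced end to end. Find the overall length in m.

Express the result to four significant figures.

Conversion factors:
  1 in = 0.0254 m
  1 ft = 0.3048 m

2356 cm × 0.01 = 23.56 m
192.3 in × 0.0254 = 4.88442 m
0.01500 km × 1000 = 15 m
543.2 ft × 0.3048 = 165.567 m
Combined: 23.56 + 4.88442 + 15 + 165.567 = 209.011 m

209.0 m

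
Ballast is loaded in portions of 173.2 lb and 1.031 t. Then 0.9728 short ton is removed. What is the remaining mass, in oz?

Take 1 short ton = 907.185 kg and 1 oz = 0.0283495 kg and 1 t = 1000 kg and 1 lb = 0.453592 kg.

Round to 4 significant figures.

8009 oz

173.2 lb × 0.453592 = 78.5621 kg
1.031 t × 1000 = 1031 kg
0.9728 short ton × 907.185 = 882.51 kg
Net: 78.5621 + 1031 − 882.51 = 227.052 kg
In oz: 227.052 / 0.0283495 = 8009.03 oz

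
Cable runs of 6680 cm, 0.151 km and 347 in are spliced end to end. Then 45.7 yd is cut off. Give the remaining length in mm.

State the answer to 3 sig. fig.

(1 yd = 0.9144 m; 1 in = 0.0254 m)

6680 cm × 0.01 = 66.8 m
0.151 km × 1000 = 151 m
347 in × 0.0254 = 8.8138 m
45.7 yd × 0.9144 = 41.7881 m
Net: 66.8 + 151 + 8.8138 − 41.7881 = 184.826 m
In mm: 184.826 / 0.001 = 184826 mm

1.85×10⁵ mm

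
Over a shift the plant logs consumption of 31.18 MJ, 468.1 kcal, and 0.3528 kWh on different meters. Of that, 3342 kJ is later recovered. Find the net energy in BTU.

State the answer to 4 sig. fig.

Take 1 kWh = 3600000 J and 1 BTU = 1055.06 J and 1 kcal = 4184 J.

31.18 MJ × 1000000 = 3.118×10⁷ J
468.1 kcal × 4184 = 1.95853×10⁶ J
0.3528 kWh × 3600000 = 1.27008×10⁶ J
3342 kJ × 1000 = 3.342×10⁶ J
Sum: 3.118×10⁷ + 1.95853×10⁶ + 1.27008×10⁶ − 3.342×10⁶ = 3.10666×10⁷ J
In BTU: 3.10666×10⁷ / 1055.06 = 29445.3 BTU

2.945×10⁴ BTU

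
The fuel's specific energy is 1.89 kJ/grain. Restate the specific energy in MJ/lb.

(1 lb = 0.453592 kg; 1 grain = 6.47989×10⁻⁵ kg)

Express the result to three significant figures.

1.89 kJ/grain × 1000 J/kJ ÷ 6.47989×10⁻⁵ kg/grain = 2.91672×10⁷ J/kg
2.91672×10⁷ J/kg ÷ 1000000 J/MJ × 0.453592 kg/lb = 13.23 MJ/lb

13.2 MJ/lb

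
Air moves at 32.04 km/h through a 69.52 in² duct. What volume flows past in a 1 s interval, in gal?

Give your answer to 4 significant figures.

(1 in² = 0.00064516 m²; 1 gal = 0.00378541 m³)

105.5 gal

32.04 km/h × (1/3.6) → 8.9 m/s
69.52 in² × 0.00064516 → 0.0448515 m²
V = v × A × t = 8.9 m/s × 0.0448515 m² × 1 s = 0.399178 m³
0.399178 m³ ÷ (0.00378541 m³/gal) = 105.452 gal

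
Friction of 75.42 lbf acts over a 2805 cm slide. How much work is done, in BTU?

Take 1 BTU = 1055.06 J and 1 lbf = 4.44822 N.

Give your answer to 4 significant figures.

8.919 BTU

75.42 lbf × 4.44822 = 335.485 N
2805 cm × 0.01 = 28.05 m
W = F × d = 335.485 N × 28.05 m = 9410.35 J
9410.35 J ÷ (1055.06 J/BTU) = 8.91926 BTU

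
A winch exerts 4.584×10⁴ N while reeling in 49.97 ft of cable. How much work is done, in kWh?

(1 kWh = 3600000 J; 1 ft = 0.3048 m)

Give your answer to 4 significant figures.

0.1939 kWh

49.97 ft × 0.3048 = 15.2309 m
W = F × d = 45840 N × 15.2309 m = 698184 J
698184 J ÷ (3600000 J/kWh) = 0.19394 kWh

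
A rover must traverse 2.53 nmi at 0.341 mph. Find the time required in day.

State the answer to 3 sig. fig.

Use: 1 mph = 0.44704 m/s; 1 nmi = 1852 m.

0.356 day

2.53 nmi × 1852 = 4685.56 m
0.341 mph × 0.44704 = 0.152441 m/s
t = d / v = 4685.56 m / 0.152441 m/s = 30736.9 s
30736.9 s ÷ (86400 s/day) = 0.355751 day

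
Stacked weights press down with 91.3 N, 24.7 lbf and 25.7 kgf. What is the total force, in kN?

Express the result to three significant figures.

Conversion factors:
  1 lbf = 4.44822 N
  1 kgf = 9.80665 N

0.453 kN

91.3 N (already N)
24.7 lbf × 4.44822 = 109.871 N
25.7 kgf × 9.80665 = 252.031 N
Sum: 91.3 + 109.871 + 252.031 = 453.202 N
In kN: 453.202 / 1000 = 0.453202 kN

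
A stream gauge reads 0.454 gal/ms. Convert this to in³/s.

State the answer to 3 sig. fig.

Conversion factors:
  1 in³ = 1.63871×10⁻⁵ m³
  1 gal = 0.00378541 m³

1.05×10⁵ in³/s

0.454 gal/ms × 0.00378541 m³/gal ÷ 0.001 s/ms = 1.71858 m³/s
1.71858 m³/s ÷ 1.63871×10⁻⁵ m³/in³ = 104874 in³/s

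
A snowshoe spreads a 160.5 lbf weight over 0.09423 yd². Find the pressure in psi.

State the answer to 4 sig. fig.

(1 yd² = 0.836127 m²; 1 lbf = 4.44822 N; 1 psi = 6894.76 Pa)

1.314 psi

160.5 lbf × 4.44822 = 713.939 N
0.09423 yd² × 0.836127 = 0.0787882 m²
P = F / A = 713.939 N / 0.0787882 m² = 9061.5 Pa
9061.5 Pa ÷ (6894.76 Pa/psi) = 1.31426 psi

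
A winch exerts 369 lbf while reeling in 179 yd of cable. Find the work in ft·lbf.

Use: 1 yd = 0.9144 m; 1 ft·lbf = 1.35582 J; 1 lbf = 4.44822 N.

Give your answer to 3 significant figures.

369 lbf × 4.44822 → 1641.39 N
179 yd × 0.9144 → 163.678 m
W = F × d = 1641.39 N × 163.678 m = 268659 J
268659 J ÷ (1.35582 J/ft·lbf) = 198152 ft·lbf

1.98×10⁵ ft·lbf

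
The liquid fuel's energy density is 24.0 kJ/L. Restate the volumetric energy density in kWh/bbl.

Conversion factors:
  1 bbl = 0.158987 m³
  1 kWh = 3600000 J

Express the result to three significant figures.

1.06 kWh/bbl

24.0 kJ/L × 1000 J/kJ ÷ 0.001 m³/L = 2.4×10⁷ J/m³
2.4×10⁷ J/m³ ÷ 3600000 J/kWh × 0.158987 m³/bbl = 1.05991 kWh/bbl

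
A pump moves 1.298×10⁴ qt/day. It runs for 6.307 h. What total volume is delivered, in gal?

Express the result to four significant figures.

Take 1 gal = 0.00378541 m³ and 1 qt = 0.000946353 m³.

1.298×10⁴ qt/day → 1.42172×10⁻⁴ m³/s
6.307 h → 22705.2 s
V = Q × t = 1.42172×10⁻⁴ × 22705.2 = 3.22804 m³
In gal: 3.22804 / 0.00378541 = 852.758 gal

852.8 gal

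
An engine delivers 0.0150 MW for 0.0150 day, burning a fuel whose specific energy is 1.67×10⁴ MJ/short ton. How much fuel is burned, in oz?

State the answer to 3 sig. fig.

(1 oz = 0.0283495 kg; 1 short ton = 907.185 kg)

0.0150 MW → 15000 W
0.0150 day → 1296 s
E = P × t = 15000 × 1296 = 1.944×10⁷ J
1.67×10⁴ MJ/short ton → 1.84086×10⁷ J/kg
m = E / e_s = 1.944×10⁷ / 1.84086×10⁷ = 1.05603 kg
In oz: 1.05603 / 0.0283495 = 37.2504 oz

37.3 oz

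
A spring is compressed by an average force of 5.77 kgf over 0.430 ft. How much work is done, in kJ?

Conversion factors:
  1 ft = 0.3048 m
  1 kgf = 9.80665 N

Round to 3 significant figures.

5.77 kgf × 9.80665 → 56.5844 N
0.430 ft × 0.3048 → 0.131064 m
W = F × d = 56.5844 N × 0.131064 m = 7.41618 J
7.41618 J ÷ (1000 J/kJ) = 0.00741618 kJ

0.00742 kJ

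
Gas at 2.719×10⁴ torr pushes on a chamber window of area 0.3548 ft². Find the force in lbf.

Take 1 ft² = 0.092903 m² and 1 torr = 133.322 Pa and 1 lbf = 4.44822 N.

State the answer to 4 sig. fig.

2.686×10⁴ lbf

2.719×10⁴ torr × 133.322 → 3.62503×10⁶ Pa
0.3548 ft² × 0.092903 → 0.032962 m²
F = P × A = 3.62503×10⁶ Pa × 0.032962 m² = 119488 N
119488 N ÷ (4.44822 N/lbf) = 26862 lbf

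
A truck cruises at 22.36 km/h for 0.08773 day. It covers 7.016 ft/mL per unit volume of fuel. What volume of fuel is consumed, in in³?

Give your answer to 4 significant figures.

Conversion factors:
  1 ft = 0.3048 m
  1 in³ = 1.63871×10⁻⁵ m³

1343 in³

22.36 km/h → 6.21111 m/s
0.08773 day → 7579.87 s
d = v × t = 6.21111 × 7579.87 = 47079.4 m
7.016 ft/mL → 2.13848×10⁶ m/m³
V = d / (distance per unit fuel) = 47079.4 / 2.13848×10⁶ = 0.0220154 m³
In in³: 0.0220154 / 1.63871×10⁻⁵ = 1343.46 in³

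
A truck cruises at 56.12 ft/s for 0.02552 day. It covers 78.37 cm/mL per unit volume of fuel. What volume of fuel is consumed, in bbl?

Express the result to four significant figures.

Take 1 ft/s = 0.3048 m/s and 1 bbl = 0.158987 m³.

56.12 ft/s → 17.1054 m/s
0.02552 day → 2204.93 s
d = v × t = 17.1054 × 2204.93 = 37716.2 m
78.37 cm/mL → 783700 m/m³
V = d / (distance per unit fuel) = 37716.2 / 783700 = 0.0481258 m³
In bbl: 0.0481258 / 0.158987 = 0.302703 bbl

0.3027 bbl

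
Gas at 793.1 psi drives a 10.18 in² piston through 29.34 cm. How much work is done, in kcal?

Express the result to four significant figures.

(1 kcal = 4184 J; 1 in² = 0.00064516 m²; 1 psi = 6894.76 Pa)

2.518 kcal

793.1 psi → 5.46823×10⁶ Pa
10.18 in² → 0.00656773 m²
F = P × A = 5.46823×10⁶ × 0.00656773 = 35913.9 N
29.34 cm → 0.2934 m
W = F × d = 35913.9 × 0.2934 = 10537.1 J
In kcal: 10537.1 / 4184 = 2.51843 kcal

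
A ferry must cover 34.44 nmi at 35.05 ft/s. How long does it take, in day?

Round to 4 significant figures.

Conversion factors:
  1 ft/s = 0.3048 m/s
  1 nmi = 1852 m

0.06910 day

34.44 nmi × 1852 → 63782.9 m
35.05 ft/s × 0.3048 → 10.6832 m/s
t = d / v = 63782.9 m / 10.6832 m/s = 5970.39 s
5970.39 s ÷ (86400 s/day) = 0.0691017 day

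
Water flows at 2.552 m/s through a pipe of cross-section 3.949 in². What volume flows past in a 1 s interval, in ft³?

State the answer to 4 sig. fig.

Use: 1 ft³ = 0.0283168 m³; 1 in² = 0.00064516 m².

3.949 in² × 0.00064516 → 0.00254774 m²
V = v × A × t = 2.552 m/s × 0.00254774 m² × 1 s = 0.00650183 m³
0.00650183 m³ ÷ (0.0283168 m³/ft³) = 0.22961 ft³

0.2296 ft³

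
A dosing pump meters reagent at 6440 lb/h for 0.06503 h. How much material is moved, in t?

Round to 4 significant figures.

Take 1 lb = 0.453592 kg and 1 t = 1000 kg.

0.1900 t

6440 lb/h → 0.811426 kg/s
0.06503 h → 234.108 s
m = ṁ × t = 0.811426 × 234.108 = 189.961 kg
In t: 189.961 / 1000 = 0.189961 t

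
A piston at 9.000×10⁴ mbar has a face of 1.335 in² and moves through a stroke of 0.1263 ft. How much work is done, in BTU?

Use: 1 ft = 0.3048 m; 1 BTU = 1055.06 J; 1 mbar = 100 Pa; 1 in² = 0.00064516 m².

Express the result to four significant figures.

9.000×10⁴ mbar → 9×10⁶ Pa
1.335 in² → 8.61289×10⁻⁴ m²
F = P × A = 9×10⁶ × 8.61289×10⁻⁴ = 7751.6 N
0.1263 ft → 0.0384962 m
W = F × d = 7751.6 × 0.0384962 = 298.407 J
In BTU: 298.407 / 1055.06 = 0.282834 BTU

0.2828 BTU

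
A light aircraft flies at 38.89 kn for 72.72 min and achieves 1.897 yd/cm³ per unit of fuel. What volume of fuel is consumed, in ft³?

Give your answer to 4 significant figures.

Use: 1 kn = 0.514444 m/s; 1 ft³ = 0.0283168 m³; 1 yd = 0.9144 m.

1.777 ft³

38.89 kn → 20.0067 m/s
72.72 min → 4363.2 s
d = v × t = 20.0067 × 4363.2 = 87293.2 m
1.897 yd/cm³ → 1.73462×10⁶ m/m³
V = d / (distance per unit fuel) = 87293.2 / 1.73462×10⁶ = 0.0503241 m³
In ft³: 0.0503241 / 0.0283168 = 1.77718 ft³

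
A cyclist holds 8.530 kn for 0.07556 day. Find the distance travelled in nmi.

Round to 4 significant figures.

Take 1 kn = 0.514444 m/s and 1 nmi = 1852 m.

8.530 kn × 0.514444 → 4.38821 m/s
0.07556 day × 86400 → 6528.38 s
d = v × t = 4.38821 m/s × 6528.38 s = 28647.9 m
28647.9 m ÷ (1852 m/nmi) = 15.4686 nmi

15.47 nmi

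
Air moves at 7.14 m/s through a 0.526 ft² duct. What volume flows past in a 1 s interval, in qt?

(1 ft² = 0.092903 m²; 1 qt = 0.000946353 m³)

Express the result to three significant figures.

369 qt

0.526 ft² × 0.092903 → 0.048867 m²
V = v × A × t = 7.14 m/s × 0.048867 m² × 1 s = 0.34891 m³
0.34891 m³ ÷ (0.000946353 m³/qt) = 368.689 qt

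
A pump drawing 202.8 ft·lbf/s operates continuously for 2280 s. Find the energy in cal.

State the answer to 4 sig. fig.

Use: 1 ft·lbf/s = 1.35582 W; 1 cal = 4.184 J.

1.498×10⁵ cal

202.8 ft·lbf/s × 1.35582 = 274.96 W
E = P × t = 274.96 W × 2280 s = 626909 J
626909 J ÷ (4.184 J/cal) = 149835 cal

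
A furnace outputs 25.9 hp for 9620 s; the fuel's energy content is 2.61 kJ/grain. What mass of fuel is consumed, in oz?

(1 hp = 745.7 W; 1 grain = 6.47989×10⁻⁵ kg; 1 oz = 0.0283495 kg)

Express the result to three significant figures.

25.9 hp → 19313.6 W
E = P × t = 19313.6 × 9620 = 1.85797×10⁸ J
2.61 kJ/grain → 4.02785×10⁷ J/kg
m = E / e_s = 1.85797×10⁸ / 4.02785×10⁷ = 4.61281 kg
In oz: 4.61281 / 0.0283495 = 162.712 oz

163 oz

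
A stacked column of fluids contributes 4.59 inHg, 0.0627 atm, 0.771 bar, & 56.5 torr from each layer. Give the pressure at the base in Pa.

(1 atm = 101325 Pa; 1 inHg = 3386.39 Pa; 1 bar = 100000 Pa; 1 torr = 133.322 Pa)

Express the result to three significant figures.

1.07×10⁵ Pa

4.59 inHg × 3386.39 = 15543.5 Pa
0.0627 atm × 101325 = 6353.08 Pa
0.771 bar × 100000 = 77100 Pa
56.5 torr × 133.322 = 7532.69 Pa
Total: 15543.5 + 6353.08 + 77100 + 7532.69 = 106529 Pa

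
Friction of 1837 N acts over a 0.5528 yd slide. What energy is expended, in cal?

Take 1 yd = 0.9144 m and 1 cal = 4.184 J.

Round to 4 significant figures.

0.5528 yd × 0.9144 = 0.50548 m
W = F × d = 1837 N × 0.50548 m = 928.567 J
928.567 J ÷ (4.184 J/cal) = 221.933 cal

221.9 cal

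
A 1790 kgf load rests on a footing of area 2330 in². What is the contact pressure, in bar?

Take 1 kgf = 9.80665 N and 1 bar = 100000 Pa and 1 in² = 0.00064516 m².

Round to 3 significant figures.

1790 kgf × 9.80665 = 17553.9 N
2330 in² × 0.00064516 = 1.50322 m²
P = F / A = 17553.9 N / 1.50322 m² = 11677.5 Pa
11677.5 Pa ÷ (100000 Pa/bar) = 0.116775 bar

0.117 bar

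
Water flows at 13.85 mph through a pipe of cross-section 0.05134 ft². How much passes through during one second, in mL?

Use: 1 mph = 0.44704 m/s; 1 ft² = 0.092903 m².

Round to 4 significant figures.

13.85 mph × 0.44704 = 6.1915 m/s
0.05134 ft² × 0.092903 = 0.00476964 m²
V = v × A × t = 6.1915 m/s × 0.00476964 m² × 1 s = 0.0295312 m³
0.0295312 m³ ÷ (10⁻⁶ m³/mL) = 29531.2 mL

2.953×10⁴ mL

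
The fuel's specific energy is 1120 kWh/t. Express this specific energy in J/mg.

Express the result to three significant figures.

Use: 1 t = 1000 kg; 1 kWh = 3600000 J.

4.03 J/mg

1120 kWh/t × 3600000 J/kWh ÷ 1000 kg/t = 4.032×10⁶ J/kg
4.032×10⁶ J/kg × 10⁻⁶ kg/mg = 4.032 J/mg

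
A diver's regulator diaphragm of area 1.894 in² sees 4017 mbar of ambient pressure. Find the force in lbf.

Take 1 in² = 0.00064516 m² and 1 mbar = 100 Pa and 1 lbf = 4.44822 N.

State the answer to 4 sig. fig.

110.3 lbf

4017 mbar × 100 → 401700 Pa
1.894 in² × 0.00064516 → 0.00122193 m²
F = P × A = 401700 Pa × 0.00122193 m² = 490.849 N
490.849 N ÷ (4.44822 N/lbf) = 110.347 lbf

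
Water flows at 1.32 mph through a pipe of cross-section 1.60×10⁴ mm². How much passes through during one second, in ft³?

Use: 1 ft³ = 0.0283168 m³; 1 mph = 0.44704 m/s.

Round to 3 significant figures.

0.333 ft³

1.32 mph × 0.44704 → 0.590093 m/s
1.60×10⁴ mm² × 10⁻⁶ → 0.016 m²
V = v × A × t = 0.590093 m/s × 0.016 m² × 1 s = 0.00944149 m³
0.00944149 m³ ÷ (0.0283168 m³/ft³) = 0.333424 ft³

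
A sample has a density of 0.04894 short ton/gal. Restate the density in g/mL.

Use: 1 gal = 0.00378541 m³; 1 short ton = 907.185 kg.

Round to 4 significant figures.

11.73 g/mL

0.04894 short ton/gal × 907.185 kg/short ton ÷ 0.00378541 m³/gal = 11728.6 kg/m³
11728.6 kg/m³ ÷ 0.001 kg/g × 10⁻⁶ m³/mL = 11.7286 g/mL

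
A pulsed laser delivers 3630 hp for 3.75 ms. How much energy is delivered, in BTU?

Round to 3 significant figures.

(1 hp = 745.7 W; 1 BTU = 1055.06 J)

3630 hp × 745.7 → 2.70689×10⁶ W
3.75 ms × 0.001 → 0.00375 s
E = P × t = 2.70689×10⁶ W × 0.00375 s = 10150.8 J
10150.8 J ÷ (1055.06 J/BTU) = 9.62106 BTU

9.62 BTU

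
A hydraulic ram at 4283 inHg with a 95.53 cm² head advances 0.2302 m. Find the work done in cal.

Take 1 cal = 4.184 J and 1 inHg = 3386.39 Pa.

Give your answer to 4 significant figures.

4283 inHg → 1.45039×10⁷ Pa
95.53 cm² → 0.009553 m²
F = P × A = 1.45039×10⁷ × 0.009553 = 138556 N
W = F × d = 138556 × 0.2302 = 31895.6 J
In cal: 31895.6 / 4.184 = 7623.23 cal

7623 cal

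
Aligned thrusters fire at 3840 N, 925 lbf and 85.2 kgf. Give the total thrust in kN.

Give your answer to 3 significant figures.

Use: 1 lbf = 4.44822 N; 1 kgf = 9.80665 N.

3840 N (already N)
925 lbf × 4.44822 = 4114.6 N
85.2 kgf × 9.80665 = 835.527 N
Total: 3840 + 4114.6 + 835.527 = 8790.13 N
In kN: 8790.13 / 1000 = 8.79013 kN

8.79 kN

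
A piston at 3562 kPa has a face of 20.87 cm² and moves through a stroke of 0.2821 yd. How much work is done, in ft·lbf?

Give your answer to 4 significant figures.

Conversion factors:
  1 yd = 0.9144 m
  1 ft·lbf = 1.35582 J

3562 kPa → 3.562×10⁶ Pa
20.87 cm² → 0.002087 m²
F = P × A = 3.562×10⁶ × 0.002087 = 7433.89 N
0.2821 yd → 0.257952 m
W = F × d = 7433.89 × 0.257952 = 1917.59 J
In ft·lbf: 1917.59 / 1.35582 = 1414.34 ft·lbf

1414 ft·lbf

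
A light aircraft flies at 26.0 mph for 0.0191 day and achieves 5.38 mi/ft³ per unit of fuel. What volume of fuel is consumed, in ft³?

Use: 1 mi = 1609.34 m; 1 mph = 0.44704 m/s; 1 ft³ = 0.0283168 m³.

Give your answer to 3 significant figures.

2.22 ft³

26.0 mph → 11.623 m/s
0.0191 day → 1650.24 s
d = v × t = 11.623 × 1650.24 = 19180.7 m
5.38 mi/ft³ → 305764 m/m³
V = d / (distance per unit fuel) = 19180.7 / 305764 = 0.0627304 m³
In ft³: 0.0627304 / 0.0283168 = 2.21531 ft³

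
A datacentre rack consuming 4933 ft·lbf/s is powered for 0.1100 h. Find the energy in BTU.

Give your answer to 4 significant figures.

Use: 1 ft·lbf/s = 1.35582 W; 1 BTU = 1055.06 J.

2510 BTU

4933 ft·lbf/s × 1.35582 = 6688.26 W
0.1100 h × 3600 = 396 s
E = P × t = 6688.26 W × 396 s = 2.64855×10⁶ J
2.64855×10⁶ J ÷ (1055.06 J/BTU) = 2510.33 BTU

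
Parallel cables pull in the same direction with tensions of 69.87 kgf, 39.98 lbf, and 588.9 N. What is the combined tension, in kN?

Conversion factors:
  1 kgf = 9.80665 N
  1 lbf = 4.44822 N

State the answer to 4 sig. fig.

69.87 kgf × 9.80665 = 685.191 N
39.98 lbf × 4.44822 = 177.84 N
588.9 N (already N)
Total: 685.191 + 177.84 + 588.9 = 1451.93 N
In kN: 1451.93 / 1000 = 1.45193 kN

1.452 kN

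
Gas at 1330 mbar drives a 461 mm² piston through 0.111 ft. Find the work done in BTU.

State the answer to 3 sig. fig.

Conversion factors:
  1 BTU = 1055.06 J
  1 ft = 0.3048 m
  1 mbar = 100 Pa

0.00197 BTU

1330 mbar → 133000 Pa
461 mm² → 4.61×10⁻⁴ m²
F = P × A = 133000 × 4.61×10⁻⁴ = 61.313 N
0.111 ft → 0.0338328 m
W = F × d = 61.313 × 0.0338328 = 2.07439 J
In BTU: 2.07439 / 1055.06 = 0.00196613 BTU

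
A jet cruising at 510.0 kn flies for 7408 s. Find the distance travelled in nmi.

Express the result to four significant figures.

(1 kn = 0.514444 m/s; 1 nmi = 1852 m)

510.0 kn × 0.514444 = 262.366 m/s
d = v × t = 262.366 m/s × 7408 s = 1.94361×10⁶ m
1.94361×10⁶ m ÷ (1852 m/nmi) = 1049.47 nmi

1049 nmi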